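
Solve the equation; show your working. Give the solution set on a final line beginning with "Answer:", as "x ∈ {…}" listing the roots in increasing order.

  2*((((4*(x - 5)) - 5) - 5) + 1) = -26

Step 1. [2*((((4*(x - 5)) - 5) - 5) + 1) = -26] LHS = 2·(…); ÷2 both sides ⇒ div: (((4*(x - 5)) - 5) - 5) + 1 = -13.
Step 2. [(((4*(x - 5)) - 5) - 5) + 1 = -13] the outer +1 inverts by subtracting 1 ⇒ sub: ((4*(x - 5)) - 5) - 5 = -14.
Step 3. [((4*(x - 5)) - 5) - 5 = -14] -5 is outermost — add 5 both sides ⇒ sub: (4*(x - 5)) - 5 = -9.
Step 4. [(4*(x - 5)) - 5 = -9] add 5: x sits inside (… - 5), so sub: 4*(x - 5) = -4.
Step 5. [4*(x - 5) = -4] 4·(inner) — divide through by 4, so div: x - 5 = -1.
Step 6. [x - 5 = -1] peel the -5: add 5 from each side ⇒ sub: x = 4.

Answer: x ∈ {4}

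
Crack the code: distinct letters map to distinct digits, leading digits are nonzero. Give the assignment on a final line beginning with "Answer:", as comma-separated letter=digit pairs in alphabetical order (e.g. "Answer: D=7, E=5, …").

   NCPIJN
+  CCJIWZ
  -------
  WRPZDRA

Step 1. [col 1: N + Z ≡ A (mod 10)] column 1 (N + Z ≡ A (mod 10), carry-in 0) doesn't pin A yet; pick A=3 and continue ⇒ A=3.
Step 2. [col 1: N + Z ≡ A (mod 10)] several values work for Z in column 1 (N + Z ≡ A (mod 10), carry-in 0); try Z=7 ⇒ Z=7.
Step 3. [col 1: N + Z ≡ A (mod 10)] column 1: given Z=7, A=3, carry-in 0, and digits 3,7 already taken and all letters distinct, N+Z≡A (mod 10) forces N=6. So N=6.
Step 4. [col 2: J + W ≡ R (mod 10)] several values work for R in column 2 (J + W ≡ R (mod 10), carry-in 1); try R=0, so R=0.
Step 5. [col 2: J + W ≡ R (mod 10)] no forcing yet in column 2 (carry-in 1); W=1 is free and consistent — try it ⇒ W=1.
Step 6. [col 2: J + W ≡ R (mod 10)] column 2: given W=1, R=0, carry-in 1, and digits 0,1,3,6,7 already taken and all letters distinct, J+W≡R (mod 10) forces J=8. So J=8.
Step 7. [col 3: I + I ≡ D (mod 10)] column 3 (I + I ≡ D (mod 10), carry-in 1) doesn't pin I yet; pick I=2 and continue, so I=2.
Step 8. [col 3: I + I ≡ D (mod 10)] column 3: given I=2, carry-in 1, and digits 0,1,2,3,6,7,8 already taken and all letters distinct, I+I≡D (mod 10) forces D=5 ⇒ D=5.
Step 9. [col 4: P + J ≡ Z (mod 10)] column 4 reads P+J+carry(0)=Z with J=8, Z=7; with digits 0,1,2,3,5,6,7,8 already taken and all letters distinct, the only value for P is 9, so P=9.
Step 10. [col 5: C + C ≡ P (mod 10)] column 5 reads C+C+carry(1)=P with P=9; with digits 0,1,2,3,5,6,7,8,9 already taken and all letters distinct, the only value for C is 4 ⇒ C=4.

Answer: A=3, C=4, D=5, I=2, J=8, N=6, P=9, R=0, W=1, Z=7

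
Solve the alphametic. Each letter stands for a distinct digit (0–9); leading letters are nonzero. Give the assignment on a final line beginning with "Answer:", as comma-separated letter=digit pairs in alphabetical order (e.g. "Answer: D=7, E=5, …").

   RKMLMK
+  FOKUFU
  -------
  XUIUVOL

Step 1. [col 1: K + U ≡ L (mod 10)] several values work for U in column 1 (K + U ≡ L (mod 10), carry-in 0); try U=2 ⇒ U=2.
Step 2. [col 1: K + U ≡ L (mod 10)] column 1 (K + U ≡ L (mod 10), carry-in 0) doesn't pin K yet; pick K=3 and continue, so K=3.
Step 3. [col 1: K + U ≡ L (mod 10)] in column 1 we have K+U≡L with carry-in 0; given K=3, U=2 and digits 2,3 already taken and all letters distinct, that pins L to 5, so L=5.
Step 4. [col 2: M + F ≡ O (mod 10)] several values work for F in column 2 (M + F ≡ O (mod 10), carry-in 0); try F=7. So F=7.
Step 5. [col 2: M + F ≡ O (mod 10)] no forcing yet in column 2 (carry-in 0); M=9 is free and consistent — try it, so M=9.
Step 6. [X] adding two 6-digit numbers gives at most 6+1 digits, and here it does — X is that final carry and must be 1, so X=1.
Step 7. [col 2: M + F ≡ O (mod 10)] column 2 reads M+F+carry(0)=O with M=9, F=7; with digits 1,2,3,5,7,9 already taken and all letters distinct, the only value for O is 6, so O=6.
Step 8. [col 3: L + U ≡ V (mod 10)] column 3: given L=5, U=2, carry-in 1, and digits 1,2,3,5,6,7,9 already taken and all letters distinct, L+U≡V (mod 10) forces V=8 ⇒ V=8.
Step 9. [col 5: K + O ≡ I (mod 10)] in column 5 we have K+O≡I with carry-in 1; given K=3, O=6 and digits 1,2,3,5,6,7,8,9 already taken and all letters distinct, that pins I to 0, so I=0.
Step 10. [col 6: R + F ≡ U (mod 10)] in column 6 we have R+F≡U with carry-in 1; given F=7, U=2 and digits 0,1,2,3,5,6,7,8,9 already taken and all letters distinct, that pins R to 4, so R=4.

Answer: F=7, I=0, K=3, L=5, M=9, O=6, R=4, U=2, V=8, X=1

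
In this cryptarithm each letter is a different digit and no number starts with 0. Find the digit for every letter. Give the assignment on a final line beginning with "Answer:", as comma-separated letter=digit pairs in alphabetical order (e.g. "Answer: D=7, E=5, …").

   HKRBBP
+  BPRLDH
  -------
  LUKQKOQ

Step 1. [col 1: P + H ≡ Q (mod 10)] no forcing yet in column 1 (carry-in 0); H=5 is free and consistent — try it, so H=5.
Step 2. [col 1: P + H ≡ Q (mod 10)] several values work for Q in column 1 (P + H ≡ Q (mod 10), carry-in 0); try Q=4 ⇒ Q=4.
Step 3. [col 1: P + H ≡ Q (mod 10)] column 1 reads P+H+carry(0)=Q with H=5, Q=4; with digits 4,5 already taken and all letters distinct, the only value for P is 9. So P=9.
Step 4. [col 2: B + D ≡ O (mod 10)] no forcing yet in column 2 (carry-in 1); D=3 is free and consistent — try it ⇒ D=3.
Step 5. [L] the sum has 7 digits but both addends have 6; that extra leading digit L is the final carry, namely 1, so L=1.
Step 6. [col 2: B + D ≡ O (mod 10)] column 2 (B + D ≡ O (mod 10), carry-in 1) doesn't pin O yet; pick O=0 and continue ⇒ O=0.
Step 7. [col 2: B + D ≡ O (mod 10)] from column 2 (D=3, O=0, carry-in 1, digits 0,1,3,4,5,9 already taken and all letters distinct): B must equal 6, so B=6.
Step 8. [col 3: B + L ≡ K (mod 10)] from column 3 (B=6, L=1, carry-in 1, digits 0,1,3,4,5,6,9 already taken and all letters distinct): K must equal 8. So K=8.
Step 9. [col 4: R + R ≡ Q (mod 10)] no forcing yet in column 4 (carry-in 0); R=7 is free and consistent — try it, so R=7.
Step 10. [col 6: H + B ≡ U (mod 10)] column 6: given H=5, B=6, carry-in 1, and digits 0,1,3,4,5,6,7,8,9 already taken and all letters distinct, H+B≡U (mod 10) forces U=2 ⇒ U=2.

Answer: B=6, D=3, H=5, K=8, L=1, O=0, P=9, Q=4, R=7, U=2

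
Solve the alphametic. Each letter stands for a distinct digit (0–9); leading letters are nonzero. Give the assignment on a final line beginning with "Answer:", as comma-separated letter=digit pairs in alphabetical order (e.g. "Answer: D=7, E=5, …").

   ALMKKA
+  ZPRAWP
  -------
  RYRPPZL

Step 1. [col 1: A + P ≡ L (mod 10)] no forcing yet in column 1 (carry-in 0); P=2 is free and consistent — try it ⇒ P=2.
Step 2. [col 1: A + P ≡ L (mod 10)] column 1 (A + P ≡ L (mod 10), carry-in 0) doesn't pin A yet; pick A=7 and continue ⇒ A=7.
Step 3. [col 1: A + P ≡ L (mod 10)] from column 1 (A=7, P=2, carry-in 0, digits 2,7 already taken and all letters distinct): L must equal 9, so L=9.
Step 4. [col 2: K + W ≡ Z (mod 10)] no forcing yet in column 2 (carry-in 0); K=5 is free and consistent — try it, so K=5.
Step 5. [R] the sum has 7 digits but both addends have 6; that extra leading digit R is the final carry, namely 1 ⇒ R=1.
Step 6. [col 2: K + W ≡ Z (mod 10)] Z=8 is one option consistent with column 2 (K + W ≡ Z (mod 10), carry-in 0) — take it ⇒ Z=8.
Step 7. [col 2: K + W ≡ Z (mod 10)] in column 2 we have K+W≡Z with carry-in 0; given K=5, Z=8 and digits 1,2,5,7,8,9 already taken and all letters distinct, that pins W to 3 ⇒ W=3.
Step 8. [col 4: M + R ≡ P (mod 10)] column 4 reads M+R+carry(1)=P with R=1, P=2; with digits 1,2,3,5,7,8,9 already taken and all letters distinct, the only value for M is 0. So M=0.
Step 9. [col 6: A + Z ≡ Y (mod 10)] column 6 reads A+Z+carry(1)=Y with A=7, Z=8; with digits 0,1,2,3,5,7,8,9 already taken and all letters distinct, the only value for Y is 6. So Y=6.

Answer: A=7, K=5, L=9, M=0, P=2, R=1, W=3, Y=6, Z=8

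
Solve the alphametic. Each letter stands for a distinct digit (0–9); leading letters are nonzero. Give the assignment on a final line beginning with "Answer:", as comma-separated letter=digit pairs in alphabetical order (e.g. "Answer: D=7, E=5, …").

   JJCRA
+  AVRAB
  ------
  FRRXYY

Step 1. [F] the sum has 6 digits but both addends have 5; that extra leading digit F is the final carry, namely 1 ⇒ F=1.
Step 2. [col 1: A + B ≡ Y (mod 10)] column 1 (A + B ≡ Y (mod 10), carry-in 0) doesn't pin Y yet; pick Y=0 and continue. So Y=0.
Step 3. [col 1: A + B ≡ Y (mod 10)] no forcing yet in column 1 (carry-in 0); B=3 is free and consistent — try it, so B=3.
Step 4. [col 1: A + B ≡ Y (mod 10)] column 1 reads A+B+carry(0)=Y with B=3, Y=0; with digits 0,1,3 already taken and all letters distinct, the only value for A is 7. So A=7.
Step 5. [col 2: R + A ≡ Y (mod 10)] from column 2 (A=7, Y=0, carry-in 1, digits 0,1,3,7 already taken and all letters distinct): R must equal 2. So R=2.
Step 6. [col 3: C + R ≡ X (mod 10)] no forcing yet in column 3 (carry-in 1); C=6 is free and consistent — try it. So C=6.
Step 7. [col 3: C + R ≡ X (mod 10)] in column 3 we have C+R≡X with carry-in 1; given C=6, R=2 and digits 0,1,2,3,6,7 already taken and all letters distinct, that pins X to 9. So X=9.
Step 8. [col 4: J + V ≡ R (mod 10)] no forcing yet in column 4 (carry-in 0); J=4 is free and consistent — try it. So J=4.
Step 9. [col 4: J + V ≡ R (mod 10)] column 4: given J=4, R=2, carry-in 0, and digits 0,1,2,3,4,6,7,9 already taken and all letters distinct, J+V≡R (mod 10) forces V=8. So V=8.

Answer: A=7, B=3, C=6, F=1, J=4, R=2, V=8, X=9, Y=0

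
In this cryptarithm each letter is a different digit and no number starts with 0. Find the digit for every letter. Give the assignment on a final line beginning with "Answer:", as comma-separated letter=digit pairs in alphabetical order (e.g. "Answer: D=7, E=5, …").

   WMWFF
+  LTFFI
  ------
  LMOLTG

Step 1. [col 1: F + I ≡ G (mod 10)] G=8 is one option consistent with column 1 (F + I ≡ G (mod 10), carry-in 0) — take it. So G=8.
Step 2. [col 1: F + I ≡ G (mod 10)] I=6 is one option consistent with column 1 (F + I ≡ G (mod 10), carry-in 0) — take it, so I=6.
Step 3. [L] L is the leading digit of a 6-digit sum of two 5-digit numbers; the final carry is exactly 1 ⇒ L=1.
Step 4. [col 1: F + I ≡ G (mod 10)] column 1: given I=6, G=8, carry-in 0, and digits 1,6,8 already taken and all letters distinct, F+I≡G (mod 10) forces F=2. So F=2.
Step 5. [col 2: F + F ≡ T (mod 10)] column 2: given F=2, carry-in 0, and digits 1,2,6,8 already taken and all letters distinct, F+F≡T (mod 10) forces T=4. So T=4.
Step 6. [col 3: W + F ≡ L (mod 10)] column 3 reads W+F+carry(0)=L with F=2, L=1; with digits 1,2,4,6,8 already taken and all letters distinct, the only value for W is 9, so W=9.
Step 7. [col 4: M + T ≡ O (mod 10)] O=5 is one option consistent with column 4 (M + T ≡ O (mod 10), carry-in 1) — take it, so O=5.
Step 8. [col 4: M + T ≡ O (mod 10)] column 4 reads M+T+carry(1)=O with T=4, O=5; with digits 1,2,4,5,6,8,9 already taken and all letters distinct, the only value for M is 0 ⇒ M=0.

Answer: F=2, G=8, I=6, L=1, M=0, O=5, T=4, W=9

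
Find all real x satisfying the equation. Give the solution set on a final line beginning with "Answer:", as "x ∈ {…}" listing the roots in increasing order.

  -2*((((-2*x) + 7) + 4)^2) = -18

Step 1. [-2*((((-2*x) + 7) + 4)^2) = -18] divide by the outer -2, so div: (((-2*x) + 7) + 4)^2 = 9.
Step 2. [(((-2*x) + 7) + 4)^2 = 9] LHS squared, RHS 9 ≥ 0: apply √ (±), so sqrt: ((-2*x) + 7) + 4 = 3 or -3.
Step 3. [((-2*x) + 7) + 4 = 3 or -3] peel the +4: subtract 4 from each side ⇒ sub: (-2*x) + 7 = -1 or -7.
Step 4. [(-2*x) + 7 = -1 or -7] subtract 7: x sits inside (… + 7). So sub: -2*x = -8 or -14.
Step 5. [-2*x = -8 or -14] -2·(inner) — divide through by -2. So div: x = 4 or 7.

Answer: x ∈ {4, 7}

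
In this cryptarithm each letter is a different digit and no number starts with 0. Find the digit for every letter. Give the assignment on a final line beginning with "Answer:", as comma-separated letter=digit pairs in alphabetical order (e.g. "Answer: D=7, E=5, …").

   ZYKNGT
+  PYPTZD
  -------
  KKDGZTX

Step 1. [K] adding two 6-digit numbers gives at most 6+1 digits, and here it does — K is that final carry and must be 1, so K=1.
Step 2. [col 1: T + D ≡ X (mod 10)] no forcing yet in column 1 (carry-in 0); D=8 is free and consistent — try it, so D=8.
Step 3. [col 1: T + D ≡ X (mod 10)] several values work for X in column 1 (T + D ≡ X (mod 10), carry-in 0); try X=0. So X=0.
Step 4. [col 1: T + D ≡ X (mod 10)] from column 1 (D=8, X=0, carry-in 0, digits 0,1,8 already taken and all letters distinct): T must equal 2. So T=2.
Step 5. [col 2: G + Z ≡ T (mod 10)] several values work for Z in column 2 (G + Z ≡ T (mod 10), carry-in 1); try Z=6. So Z=6.
Step 6. [col 2: G + Z ≡ T (mod 10)] from column 2 (Z=6, T=2, carry-in 1, digits 0,1,2,6,8 already taken and all letters distinct): G must equal 5 ⇒ G=5.
Step 7. [col 3: N + T ≡ Z (mod 10)] in column 3 we have N+T≡Z with carry-in 1; given T=2, Z=6 and digits 0,1,2,5,6,8 already taken and all letters distinct, that pins N to 3 ⇒ N=3.
Step 8. [col 4: K + P ≡ G (mod 10)] column 4: given K=1, G=5, carry-in 0, and digits 0,1,2,3,5,6,8 already taken and all letters distinct, K+P≡G (mod 10) forces P=4. So P=4.
Step 9. [col 5: Y + Y ≡ D (mod 10)] in column 5 we have Y+Y≡D with carry-in 0; given D=8 and digits 0,1,2,3,4,5,6,8 already taken and all letters distinct, that pins Y to 9 ⇒ Y=9.

Answer: D=8, G=5, K=1, N=3, P=4, T=2, X=0, Y=9, Z=6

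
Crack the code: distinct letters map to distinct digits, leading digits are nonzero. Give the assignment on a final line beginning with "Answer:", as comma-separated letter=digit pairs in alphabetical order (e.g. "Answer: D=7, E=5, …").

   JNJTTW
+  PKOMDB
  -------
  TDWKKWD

Step 1. [col 1: W + B ≡ D (mod 10)] D=3 is one option consistent with column 1 (W + B ≡ D (mod 10), carry-in 0) — take it ⇒ D=3.
Step 2. [col 1: W + B ≡ D (mod 10)] column 1 (W + B ≡ D (mod 10), carry-in 0) doesn't pin B yet; pick B=8 and continue, so B=8.
Step 3. [T] T is the leading digit of a 7-digit sum of two 6-digit numbers; the final carry is exactly 1, so T=1.
Step 4. [col 1: W + B ≡ D (mod 10)] in column 1 we have W+B≡D with carry-in 0; given B=8, D=3 and digits 1,3,8 already taken and all letters distinct, that pins W to 5 ⇒ W=5.
Step 5. [col 3: T + M ≡ K (mod 10)] column 3 (T + M ≡ K (mod 10), carry-in 0) doesn't pin M yet; pick M=9 and continue. So M=9.
Step 6. [col 3: T + M ≡ K (mod 10)] from column 3 (T=1, M=9, carry-in 0, digits 1,3,5,8,9 already taken and all letters distinct): K must equal 0 ⇒ K=0.
Step 7. [col 4: J + O ≡ K (mod 10)] O=2 is one option consistent with column 4 (J + O ≡ K (mod 10), carry-in 1) — take it. So O=2.
Step 8. [col 4: J + O ≡ K (mod 10)] column 4 reads J+O+carry(1)=K with O=2, K=0; with digits 0,1,2,3,5,8,9 already taken and all letters distinct, the only value for J is 7 ⇒ J=7.
Step 9. [col 5: N + K ≡ W (mod 10)] from column 5 (K=0, W=5, carry-in 1, digits 0,1,2,3,5,7,8,9 already taken and all letters distinct): N must equal 4. So N=4.
Step 10. [col 6: J + P ≡ D (mod 10)] column 6 reads J+P+carry(0)=D with J=7, D=3; with digits 0,1,2,3,4,5,7,8,9 already taken and all letters distinct, the only value for P is 6 ⇒ P=6.

Answer: B=8, D=3, J=7, K=0, M=9, N=4, O=2, P=6, T=1, W=5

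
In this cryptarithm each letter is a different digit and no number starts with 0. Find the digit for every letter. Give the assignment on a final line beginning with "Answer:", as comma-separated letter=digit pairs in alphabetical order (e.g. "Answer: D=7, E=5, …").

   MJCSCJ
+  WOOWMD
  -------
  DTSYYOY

Step 1. [col 1: J + D ≡ Y (mod 10)] column 1 (J + D ≡ Y (mod 10), carry-in 0) doesn't pin Y yet; pick Y=8 and continue, so Y=8.
Step 2. [col 1: J + D ≡ Y (mod 10)] no forcing yet in column 1 (carry-in 0); J=7 is free and consistent — try it, so J=7.
Step 3. [col 1: J + D ≡ Y (mod 10)] in column 1 we have J+D≡Y with carry-in 0; given J=7, Y=8 and digits 7,8 already taken and all letters distinct, that pins D to 1. So D=1.
Step 4. [col 2: C + M ≡ O (mod 10)] column 2 (C + M ≡ O (mod 10), carry-in 0) doesn't pin C yet; pick C=2 and continue, so C=2.
Step 5. [col 2: C + M ≡ O (mod 10)] no forcing yet in column 2 (carry-in 0); O=6 is free and consistent — try it, so O=6.
Step 6. [col 2: C + M ≡ O (mod 10)] in column 2 we have C+M≡O with carry-in 0; given C=2, O=6 and digits 1,2,6,7,8 already taken and all letters distinct, that pins M to 4 ⇒ M=4.
Step 7. [col 3: S + W ≡ Y (mod 10)] W=5 is one option consistent with column 3 (S + W ≡ Y (mod 10), carry-in 0) — take it ⇒ W=5.
Step 8. [col 3: S + W ≡ Y (mod 10)] column 3 reads S+W+carry(0)=Y with W=5, Y=8; with digits 1,2,4,5,6,7,8 already taken and all letters distinct, the only value for S is 3. So S=3.
Step 9. [col 6: M + W ≡ T (mod 10)] column 6 reads M+W+carry(1)=T with M=4, W=5; with digits 1,2,3,4,5,6,7,8 already taken and all letters distinct, the only value for T is 0, so T=0.

Answer: C=2, D=1, J=7, M=4, O=6, S=3, T=0, W=5, Y=8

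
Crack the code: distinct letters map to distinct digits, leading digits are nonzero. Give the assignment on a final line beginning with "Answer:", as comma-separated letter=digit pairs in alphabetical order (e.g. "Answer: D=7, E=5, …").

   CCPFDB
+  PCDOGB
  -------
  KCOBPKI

Step 1. [K] adding two 6-digit numbers gives at most 6+1 digits, and here it does — K is that final carry and must be 1 ⇒ K=1.
Step 2. [col 1: B + B ≡ I (mod 10)] several values work for B in column 1 (B + B ≡ I (mod 10), carry-in 0); try B=7. So B=7.
Step 3. [col 1: B + B ≡ I (mod 10)] in column 1 we have B+B≡I with carry-in 0; given B=7 and digits 1,7 already taken and all letters distinct, that pins I to 4. So I=4.
Step 4. [col 2: D + G ≡ K (mod 10)] several values work for D in column 2 (D + G ≡ K (mod 10), carry-in 1); try D=8. So D=8.
Step 5. [col 2: D + G ≡ K (mod 10)] in column 2 we have D+G≡K with carry-in 1; given D=8, K=1 and digits 1,4,7,8 already taken and all letters distinct, that pins G to 2, so G=2.
Step 6. [col 3: F + O ≡ P (mod 10)] several values work for O in column 3 (F + O ≡ P (mod 10), carry-in 1); try O=3 ⇒ O=3.
Step 7. [col 3: F + O ≡ P (mod 10)] column 3 (F + O ≡ P (mod 10), carry-in 1) doesn't pin P yet; pick P=9 and continue, so P=9.
Step 8. [col 3: F + O ≡ P (mod 10)] in column 3 we have F+O≡P with carry-in 1; given O=3, P=9 and digits 1,2,3,4,7,8,9 already taken and all letters distinct, that pins F to 5, so F=5.
Step 9. [col 5: C + C ≡ O (mod 10)] from column 5 (O=3, carry-in 1, digits 1,2,3,4,5,7,8,9 already taken and all letters distinct): C must equal 6. So C=6.

Answer: B=7, C=6, D=8, F=5, G=2, I=4, K=1, O=3, P=9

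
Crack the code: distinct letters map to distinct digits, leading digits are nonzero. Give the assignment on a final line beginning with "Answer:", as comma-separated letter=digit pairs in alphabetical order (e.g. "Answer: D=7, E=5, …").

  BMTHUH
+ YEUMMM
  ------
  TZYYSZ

Step 1. [col 1: H + M ≡ Z (mod 10)] no forcing yet in column 1 (carry-in 0); H=1 is free and consistent — try it. So H=1.
Step 2. [col 1: H + M ≡ Z (mod 10)] no forcing yet in column 1 (carry-in 0); Z=6 is free and consistent — try it, so Z=6.
Step 3. [col 1: H + M ≡ Z (mod 10)] column 1: given H=1, Z=6, carry-in 0, and digits 1,6 already taken and all letters distinct, H+M≡Z (mod 10) forces M=5, so M=5.
Step 4. [col 2: U + M ≡ S (mod 10)] several values work for S in column 2 (U + M ≡ S (mod 10), carry-in 0); try S=3. So S=3.
Step 5. [col 2: U + M ≡ S (mod 10)] column 2: given M=5, S=3, carry-in 0, and digits 1,3,5,6 already taken and all letters distinct, U+M≡S (mod 10) forces U=8, so U=8.
Step 6. [col 3: H + M ≡ Y (mod 10)] from column 3 (H=1, M=5, carry-in 1, digits 1,3,5,6,8 already taken and all letters distinct): Y must equal 7, so Y=7.
Step 7. [col 4: T + U ≡ Y (mod 10)] column 4 reads T+U+carry(0)=Y with U=8, Y=7; with digits 1,3,5,6,7,8 already taken and all letters distinct, the only value for T is 9 ⇒ T=9.
Step 8. [col 5: M + E ≡ Z (mod 10)] column 5: given M=5, Z=6, carry-in 1, and digits 1,3,5,6,7,8,9 already taken and all letters distinct, M+E≡Z (mod 10) forces E=0 ⇒ E=0.
Step 9. [col 6: B + Y ≡ T (mod 10)] from column 6 (Y=7, T=9, carry-in 0, digits 0,1,3,5,6,7,8,9 already taken and all letters distinct): B must equal 2 ⇒ B=2.

Answer: B=2, E=0, H=1, M=5, S=3, T=9, U=8, Y=7, Z=6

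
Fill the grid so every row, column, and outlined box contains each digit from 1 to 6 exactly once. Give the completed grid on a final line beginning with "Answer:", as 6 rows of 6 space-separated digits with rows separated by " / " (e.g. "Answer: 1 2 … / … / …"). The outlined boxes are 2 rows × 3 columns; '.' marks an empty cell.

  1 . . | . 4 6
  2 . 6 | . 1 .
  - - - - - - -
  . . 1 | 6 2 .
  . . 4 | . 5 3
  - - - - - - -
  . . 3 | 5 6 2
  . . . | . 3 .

Step 1. [r6c4∈{1,4}] 4 has one home in col 4: r6c4. So r6c4=4.
Step 2. [r1c3∈{5}] only 5 remains possible at r1c3. So r1c3=5.
Step 3. [r1c2∈{3}] r1c2 is down to just 3. So r1c2=3.
Step 4. [r4c1∈{6}] only 6 remains possible at r4c1 ⇒ r4c1=6.
Step 5. [r6c2∈{1,2,5,6}] r6c2 is the only open cell in row 6 admitting 6, so r6c2=6.
Step 6. [r5c2∈{1,4}] r5c2 is the only open cell in row 5 admitting 1, so r5c2=1.
Step 7. [r3c2∈{5}] r3c2 is down to just 5 ⇒ r3c2=5.
Step 8. [r1c4∈{2}] r1c4 has the single candidate 2. So r1c4=2.
Step 9. [r5c1∈{4}] r5c1 has the single candidate 4 ⇒ r5c1=4.
Step 10. [r6c1∈{5}] r6c1 has the single candidate 5 ⇒ r6c1=5.
Step 11. [r2c2∈{4}] r2c2 is down to just 4 ⇒ r2c2=4.
Step 12. [r2c6∈{5}] r2c6 is down to just 5 ⇒ r2c6=5.
Step 13. [r4c2∈{2}] r4c2 has the single candidate 2 ⇒ r4c2=2.
Step 14. [r3c1∈{3}] r3c1 is down to just 3. So r3c1=3.
Step 15. [r6c6∈{1}] r6c6 is down to just 1 ⇒ r6c6=1.
Step 16. [r2c4∈{3}] r2c4 has the single candidate 3, so r2c4=3.
Step 17. [r6c3∈{2}] r6c3's peers cover all but 2 ⇒ r6c3=2.
Step 18. [r4c4∈{1}] only 1 remains possible at r4c4 ⇒ r4c4=1.
Step 19. [r3c6∈{4}] nothing but 4 survives at r3c6 ⇒ r3c6=4.

Answer: 1 3 5 2 4 6 / 2 4 6 3 1 5 / 3 5 1 6 2 4 / 6 2 4 1 5 3 / 4 1 3 5 6 2 / 5 6 2 4 3 1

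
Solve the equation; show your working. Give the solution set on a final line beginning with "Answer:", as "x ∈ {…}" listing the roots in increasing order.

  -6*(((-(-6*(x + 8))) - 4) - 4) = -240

Step 1. [-6*(((-(-6*(x + 8))) - 4) - 4) = -240] leading coefficient -6: divide by -6 ⇒ div: ((-(-6*(x + 8))) - 4) - 4 = 40.
Step 2. [((-(-6*(x + 8))) - 4) - 4 = 40] 4 comes off first (add 4). So sub: (-(-6*(x + 8))) - 4 = 44.
Step 3. [(-(-6*(x + 8))) - 4 = 44] the outer -4 inverts by adding 4, so sub: -(-6*(x + 8)) = 48.
Step 4. [-(-6*(x + 8)) = 48] leading − — multiply by −1, so neg: -6*(x + 8) = -48.
Step 5. [-6*(x + 8) = -48] leading coefficient -6: divide by -6. So div: x + 8 = 8.
Step 6. [x + 8 = 8] the outer +8 inverts by subtracting 8 ⇒ sub: x = 0.

Answer: x ∈ {0}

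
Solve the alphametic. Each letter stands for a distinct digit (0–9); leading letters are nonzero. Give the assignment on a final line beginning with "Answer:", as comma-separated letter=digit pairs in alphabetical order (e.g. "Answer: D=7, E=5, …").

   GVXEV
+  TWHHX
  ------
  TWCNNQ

Step 1. [col 1: V + X ≡ Q (mod 10)] V=2 is one option consistent with column 1 (V + X ≡ Q (mod 10), carry-in 0) — take it. So V=2.
Step 2. [col 1: V + X ≡ Q (mod 10)] no forcing yet in column 1 (carry-in 0); Q=7 is free and consistent — try it ⇒ Q=7.
Step 3. [T] adding two 5-digit numbers gives at most 5+1 digits, and here it does — T is that final carry and must be 1, so T=1.
Step 4. [col 1: V + X ≡ Q (mod 10)] column 1: given V=2, Q=7, carry-in 0, and digits 1,2,7 already taken and all letters distinct, V+X≡Q (mod 10) forces X=5. So X=5.
Step 5. [col 2: E + H ≡ N (mod 10)] column 2 (E + H ≡ N (mod 10), carry-in 0) doesn't pin E yet; pick E=6 and continue, so E=6.
Step 6. [col 2: E + H ≡ N (mod 10)] several values work for N in column 2 (E + H ≡ N (mod 10), carry-in 0); try N=4. So N=4.
Step 7. [col 2: E + H ≡ N (mod 10)] column 2 reads E+H+carry(0)=N with E=6, N=4; with digits 1,2,4,5,6,7 already taken and all letters distinct, the only value for H is 8, so H=8.
Step 8. [col 4: V + W ≡ C (mod 10)] in column 4 we have V+W≡C with carry-in 1; given V=2 and digits 1,2,4,5,6,7,8 already taken and all letters distinct, that pins W to 0. So W=0.
Step 9. [col 4: V + W ≡ C (mod 10)] from column 4 (V=2, W=0, carry-in 1, digits 0,1,2,4,5,6,7,8 already taken and all letters distinct): C must equal 3. So C=3.
Step 10. [col 5: G + T ≡ W (mod 10)] column 5 reads G+T+carry(0)=W with T=1, W=0; with digits 0,1,2,3,4,5,6,7,8 already taken and all letters distinct, the only value for G is 9, so G=9.

Answer: C=3, E=6, G=9, H=8, N=4, Q=7, T=1, V=2, W=0, X=5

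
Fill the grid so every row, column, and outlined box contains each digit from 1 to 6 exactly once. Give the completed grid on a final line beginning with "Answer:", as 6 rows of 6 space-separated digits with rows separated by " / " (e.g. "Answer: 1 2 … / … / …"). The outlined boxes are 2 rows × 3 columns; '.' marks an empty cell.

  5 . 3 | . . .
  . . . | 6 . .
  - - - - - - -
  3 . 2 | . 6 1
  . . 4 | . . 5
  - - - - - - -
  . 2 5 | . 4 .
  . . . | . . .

Step 1. [r6c2∈{1,3,4,6}] col 2 places 3 nowhere but r6c2 ⇒ r6c2=3.
Step 2. [r2c3∈{1}] nothing but 1 survives at r2c3. So r2c3=1.
Step 3. [r6c4∈{1,2,5}] in col 4, 5 fits only at r6c4 ⇒ r6c4=5.
Step 4. [r6c1∈{1,4,6}] in row 6, 4 fits only at r6c1. So r6c1=4.
Step 5. [r6c5∈{1,2}] 1 has one home in row 6: r6c5. So r6c5=1.
Step 6. [r1c5∈{2}] nothing but 2 survives at r1c5, so r1c5=2.
Step 7. [r1c6∈{4}] r1c6 has the single candidate 4. So r1c6=4.
Step 8. [r4c5∈{3}] r4c5 is down to just 3. So r4c5=3.
Step 9. [r5c1∈{1,6}] across row 5, 1 lands solely at r5c1, so r5c1=1.
Step 10. [r5c6∈{3,6}] row 5 places 6 nowhere but r5c6, so r5c6=6.
Step 11. [r4c2∈{1,6}] in row 4, 1 fits only at r4c2. So r4c2=1.
Step 12. [r4c4∈{2}] r4c4's peers cover all but 2 ⇒ r4c4=2.
Step 13. [r2c5∈{5}] r2c5 has the single candidate 5, so r2c5=5.
Step 14. [r1c4∈{1}] only 1 remains possible at r1c4, so r1c4=1.
Step 15. [r2c1∈{2}] nothing but 2 survives at r2c1, so r2c1=2.
Step 16. [r1c2∈{6}] r1c2 has the single candidate 6, so r1c2=6.
Step 17. [r5c4∈{3}] nothing but 3 survives at r5c4, so r5c4=3.
Step 18. [r2c6∈{3}] r2c6's peers cover all but 3 ⇒ r2c6=3.
Step 19. [r3c4∈{4}] r3c4 is down to just 4 ⇒ r3c4=4.
Step 20. [r6c3∈{6}] r6c3 has the single candidate 6, so r6c3=6.
Step 21. [r4c1∈{6}] r4c1 has the single candidate 6. So r4c1=6.
Step 22. [r2c2∈{4}] nothing but 4 survives at r2c2, so r2c2=4.
Step 23. [r6c6∈{2}] only 2 remains possible at r6c6 ⇒ r6c6=2.
Step 24. [r3c2∈{5}] r3c2's peers cover all but 5 ⇒ r3c2=5.

Answer: 5 6 3 1 2 4 / 2 4 1 6 5 3 / 3 5 2 4 6 1 / 6 1 4 2 3 5 / 1 2 5 3 4 6 / 4 3 6 5 1 2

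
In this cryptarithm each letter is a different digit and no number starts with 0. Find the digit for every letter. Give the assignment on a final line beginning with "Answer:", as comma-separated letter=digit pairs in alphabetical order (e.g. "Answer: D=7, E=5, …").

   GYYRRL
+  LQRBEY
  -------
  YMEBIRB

Step 1. [col 1: L + Y ≡ B (mod 10)] column 1 (L + Y ≡ B (mod 10), carry-in 0) doesn't pin B yet; pick B=8 and continue ⇒ B=8.
Step 2. [col 1: L + Y ≡ B (mod 10)] no forcing yet in column 1 (carry-in 0); L=7 is free and consistent — try it ⇒ L=7.
Step 3. [col 1: L + Y ≡ B (mod 10)] from column 1 (L=7, B=8, carry-in 0, digits 7,8 already taken and all letters distinct): Y must equal 1 ⇒ Y=1.
Step 4. [col 2: R + E ≡ R (mod 10)] in column 2 we have R+E≡R with carry-in 0; given nothing yet and digits 1,7,8 already taken and all letters distinct, that pins E to 0, so E=0.
Step 5. [col 2: R + E ≡ R (mod 10)] column 2 (R + E ≡ R (mod 10), carry-in 0) doesn't pin R yet; pick R=6 and continue ⇒ R=6.
Step 6. [col 3: R + B ≡ I (mod 10)] column 3 reads R+B+carry(0)=I with R=6, B=8; with digits 0,1,6,7,8 already taken and all letters distinct, the only value for I is 4, so I=4.
Step 7. [col 5: Y + Q ≡ E (mod 10)] column 5: given Y=1, E=0, carry-in 0, and digits 0,1,4,6,7,8 already taken and all letters distinct, Y+Q≡E (mod 10) forces Q=9, so Q=9.
Step 8. [col 6: G + L ≡ M (mod 10)] column 6 reads G+L+carry(1)=M with L=7; with digits 0,1,4,6,7,8,9 already taken and all letters distinct, the only value for G is 5, so G=5.
Step 9. [col 6: G + L ≡ M (mod 10)] column 6: given G=5, L=7, carry-in 1, and digits 0,1,4,5,6,7,8,9 already taken and all letters distinct, G+L≡M (mod 10) forces M=3, so M=3.

Answer: B=8, E=0, G=5, I=4, L=7, M=3, Q=9, R=6, Y=1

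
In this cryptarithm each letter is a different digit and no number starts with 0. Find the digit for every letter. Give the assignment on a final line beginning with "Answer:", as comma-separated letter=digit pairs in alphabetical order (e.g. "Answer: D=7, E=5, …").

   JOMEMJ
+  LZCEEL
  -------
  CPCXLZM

Step 1. [col 1: J + L ≡ M (mod 10)] no forcing yet in column 1 (carry-in 0); J=6 is free and consistent — try it ⇒ J=6.
Step 2. [col 1: J + L ≡ M (mod 10)] no forcing yet in column 1 (carry-in 0); M=3 is free and consistent — try it ⇒ M=3.
Step 3. [col 1: J + L ≡ M (mod 10)] column 1 reads J+L+carry(0)=M with J=6, M=3; with digits 3,6 already taken and all letters distinct, the only value for L is 7. So L=7.
Step 4. [C] adding two 6-digit numbers gives at most 6+1 digits, and here it does — C is that final carry and must be 1, so C=1.
Step 5. [col 2: M + E ≡ Z (mod 10)] no forcing yet in column 2 (carry-in 1); Z=2 is free and consistent — try it. So Z=2.
Step 6. [col 2: M + E ≡ Z (mod 10)] column 2: given M=3, Z=2, carry-in 1, and digits 1,2,3,6,7 already taken and all letters distinct, M+E≡Z (mod 10) forces E=8 ⇒ E=8.
Step 7. [col 4: M + C ≡ X (mod 10)] column 4: given M=3, C=1, carry-in 1, and digits 1,2,3,6,7,8 already taken and all letters distinct, M+C≡X (mod 10) forces X=5, so X=5.
Step 8. [col 5: O + Z ≡ C (mod 10)] column 5 reads O+Z+carry(0)=C with Z=2, C=1; with digits 1,2,3,5,6,7,8 already taken and all letters distinct, the only value for O is 9, so O=9.
Step 9. [col 6: J + L ≡ P (mod 10)] in column 6 we have J+L≡P with carry-in 1; given J=6, L=7 and digits 1,2,3,5,6,7,8,9 already taken and all letters distinct, that pins P to 4. So P=4.

Answer: C=1, E=8, J=6, L=7, M=3, O=9, P=4, X=5, Z=2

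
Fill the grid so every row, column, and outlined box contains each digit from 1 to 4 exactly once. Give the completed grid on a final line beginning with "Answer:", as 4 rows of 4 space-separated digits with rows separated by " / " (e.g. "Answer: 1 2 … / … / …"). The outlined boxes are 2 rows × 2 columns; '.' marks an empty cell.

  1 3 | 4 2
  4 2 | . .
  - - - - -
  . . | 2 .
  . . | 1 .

Step 1. [r4c2∈{4}] r4c2 is down to just 4. So r4c2=4.
Step 2. [r4c4∈{3}] r4c4 has the single candidate 3 ⇒ r4c4=3.
Step 3. [r2c3∈{3}] only 3 remains possible at r2c3 ⇒ r2c3=3.
Step 4. [r3c4∈{4}] only 4 remains possible at r3c4 ⇒ r3c4=4.
Step 5. [r3c2∈{1}] r3c2 is down to just 1. So r3c2=1.
Step 6. [r4c1∈{2}] r4c1 is down to just 2. So r4c1=2.
Step 7. [r3c1∈{3}] r3c1 has the single candidate 3. So r3c1=3.
Step 8. [r2c4∈{1}] r2c4 has the single candidate 1. So r2c4=1.

Answer: 1 3 4 2 / 4 2 3 1 / 3 1 2 4 / 2 4 1 3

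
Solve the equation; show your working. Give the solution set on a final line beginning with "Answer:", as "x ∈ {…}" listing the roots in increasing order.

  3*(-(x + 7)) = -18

Step 1. [3*(-(x + 7)) = -18] leading coefficient 3: divide by 3. So div: -(x + 7) = -6.
Step 2. [-(x + 7) = -6] LHS negated; negate both sides, so neg: x + 7 = 6.
Step 3. [x + 7 = 6] peel the +7: subtract 7 from each side ⇒ sub: x = -1.

Answer: x ∈ {-1}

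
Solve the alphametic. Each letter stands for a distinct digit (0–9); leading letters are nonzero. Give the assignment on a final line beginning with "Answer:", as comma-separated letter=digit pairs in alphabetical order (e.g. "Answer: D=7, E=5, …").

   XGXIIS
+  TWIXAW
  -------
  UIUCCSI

Step 1. [col 1: S + W ≡ I (mod 10)] several values work for S in column 1 (S + W ≡ I (mod 10), carry-in 0); try S=4. So S=4.
Step 2. [U] the sum has 7 digits but both addends have 6; that extra leading digit U is the final carry, namely 1. So U=1.
Step 3. [col 1: S + W ≡ I (mod 10)] several values work for I in column 1 (S + W ≡ I (mod 10), carry-in 0); try I=3, so I=3.
Step 4. [col 1: S + W ≡ I (mod 10)] column 1: given S=4, I=3, carry-in 0, and digits 1,3,4 already taken and all letters distinct, S+W≡I (mod 10) forces W=9. So W=9.
Step 5. [col 2: I + A ≡ S (mod 10)] column 2 reads I+A+carry(1)=S with I=3, S=4; with digits 1,3,4,9 already taken and all letters distinct, the only value for A is 0 ⇒ A=0.
Step 6. [col 3: I + X ≡ C (mod 10)] X=5 is one option consistent with column 3 (I + X ≡ C (mod 10), carry-in 0) — take it ⇒ X=5.
Step 7. [col 3: I + X ≡ C (mod 10)] column 3: given I=3, X=5, carry-in 0, and digits 0,1,3,4,5,9 already taken and all letters distinct, I+X≡C (mod 10) forces C=8 ⇒ C=8.
Step 8. [col 5: G + W ≡ U (mod 10)] from column 5 (W=9, U=1, carry-in 0, digits 0,1,3,4,5,8,9 already taken and all letters distinct): G must equal 2. So G=2.
Step 9. [col 6: X + T ≡ I (mod 10)] column 6 reads X+T+carry(1)=I with X=5, I=3; with digits 0,1,2,3,4,5,8,9 already taken and all letters distinct, the only value for T is 7 ⇒ T=7.

Answer: A=0, C=8, G=2, I=3, S=4, T=7, U=1, W=9, X=5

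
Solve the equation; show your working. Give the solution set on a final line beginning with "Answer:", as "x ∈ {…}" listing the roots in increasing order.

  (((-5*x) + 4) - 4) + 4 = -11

Step 1. [(((-5*x) + 4) - 4) + 4 = -11] 4 comes off first (subtract 4). So sub: ((-5*x) + 4) - 4 = -15.
Step 2. [((-5*x) + 4) - 4 = -15] 4 comes off first (add 4), so sub: (-5*x) + 4 = -11.
Step 3. [(-5*x) + 4 = -11] subtract 4: x sits inside (… + 4) ⇒ sub: -5*x = -15.
Step 4. [-5*x = -15] LHS = -5·(…); ÷-5 both sides. So div: x = 3.

Answer: x ∈ {3}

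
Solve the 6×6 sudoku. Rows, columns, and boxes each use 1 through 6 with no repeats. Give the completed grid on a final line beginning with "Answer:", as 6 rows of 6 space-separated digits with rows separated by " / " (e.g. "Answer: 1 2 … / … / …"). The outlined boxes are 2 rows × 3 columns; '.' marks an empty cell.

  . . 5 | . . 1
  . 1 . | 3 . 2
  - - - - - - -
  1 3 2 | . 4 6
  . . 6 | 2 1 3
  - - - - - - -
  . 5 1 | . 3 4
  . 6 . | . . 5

Step 1. [r1c1∈{2,3,4,6}] in row 1, 3 fits only at r1c1. So r1c1=3.
Step 2. [r2c3∈{4}] r2c3 is down to just 4. So r2c3=4.
Step 3. [r6c1∈{2,4}] 4 has one home in row 6: r6c1, so r6c1=4.
Step 4. [r1c5∈{6}] only 6 remains possible at r1c5 ⇒ r1c5=6.
Step 5. [r6c5∈{2}] r6c5's peers cover all but 2. So r6c5=2.
Step 6. [r4c2∈{4}] nothing but 4 survives at r4c2 ⇒ r4c2=4.
Step 7. [r1c4∈{4}] only 4 remains possible at r1c4, so r1c4=4.
Step 8. [r5c4∈{6}] r5c4's peers cover all but 6 ⇒ r5c4=6.
Step 9. [r3c4∈{5}] only 5 remains possible at r3c4. So r3c4=5.
Step 10. [r6c4∈{1}] only 1 remains possible at r6c4, so r6c4=1.
Step 11. [r6c3∈{3}] nothing but 3 survives at r6c3. So r6c3=3.
Step 12. [r2c1∈{6}] r2c1 is down to just 6 ⇒ r2c1=6.
Step 13. [r1c2∈{2}] nothing but 2 survives at r1c2. So r1c2=2.
Step 14. [r2c5∈{5}] r2c5's peers cover all but 5. So r2c5=5.
Step 15. [r5c1∈{2}] r5c1 has the single candidate 2 ⇒ r5c1=2.
Step 16. [r4c1∈{5}] r4c1 is down to just 5, so r4c1=5.

Answer: 3 2 5 4 6 1 / 6 1 4 3 5 2 / 1 3 2 5 4 6 / 5 4 6 2 1 3 / 2 5 1 6 3 4 / 4 6 3 1 2 5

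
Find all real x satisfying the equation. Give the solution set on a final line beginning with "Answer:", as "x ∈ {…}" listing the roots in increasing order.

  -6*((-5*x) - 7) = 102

Step 1. [-6*((-5*x) - 7) = 102] -6 out front; divide by -6. So div: (-5*x) - 7 = -17.
Step 2. [(-5*x) - 7 = -17] -7 is outermost — add 7 both sides. So sub: -5*x = -10.
Step 3. [-5*x = -10] -5 out front; divide by -5 ⇒ div: x = 2.

Answer: x ∈ {2}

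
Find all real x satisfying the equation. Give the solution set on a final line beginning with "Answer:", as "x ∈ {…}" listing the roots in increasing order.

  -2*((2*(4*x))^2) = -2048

Step 1. [-2*((2*(4*x))^2) = -2048] leading coefficient -2: divide by -2 ⇒ div: (2*(4*x))^2 = 1024.
Step 2. [(2*(4*x))^2 = 1024] 1024 ≥ 0, LHS is (·)² — take ±√, so sqrt: 2*(4*x) = 32 or -32.
Step 3. [2*(4*x) = 32 or -32] 2 out front; divide by 2, so div: 4*x = 16 or -16.
Step 4. [4*x = 16 or -16] 4 out front; divide by 4 ⇒ div: x = 4 or -4.

Answer: x ∈ {-4, 4}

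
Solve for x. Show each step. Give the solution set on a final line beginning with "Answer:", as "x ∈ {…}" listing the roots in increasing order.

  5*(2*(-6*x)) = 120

Step 1. [5*(2*(-6*x)) = 120] 5·(inner) — divide through by 5, so div: 2*(-6*x) = 24.
Step 2. [2*(-6*x) = 24] LHS = 2·(…); ÷2 both sides ⇒ div: -6*x = 12.
Step 3. [-6*x = 12] LHS = -6·(…); ÷-6 both sides ⇒ div: x = -2.

Answer: x ∈ {-2}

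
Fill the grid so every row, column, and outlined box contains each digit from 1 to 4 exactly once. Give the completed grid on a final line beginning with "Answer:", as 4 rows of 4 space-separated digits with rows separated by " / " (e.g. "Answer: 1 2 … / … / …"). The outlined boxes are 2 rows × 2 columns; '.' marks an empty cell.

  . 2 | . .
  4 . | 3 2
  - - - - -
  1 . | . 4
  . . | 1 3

Step 1. [r3c2∈{3}] only 3 remains possible at r3c2 ⇒ r3c2=3.
Step 2. [r1c4∈{1}] r1c4's peers cover all but 1, so r1c4=1.
Step 3. [r4c2∈{4}] nothing but 4 survives at r4c2, so r4c2=4.
Step 4. [r2c2∈{1}] only 1 remains possible at r2c2 ⇒ r2c2=1.
Step 5. [r3c3∈{2}] nothing but 2 survives at r3c3 ⇒ r3c3=2.
Step 6. [r1c1∈{3}] nothing but 3 survives at r1c1 ⇒ r1c1=3.
Step 7. [r1c3∈{4}] nothing but 4 survives at r1c3, so r1c3=4.
Step 8. [r4c1∈{2}] r4c1's peers cover all but 2. So r4c1=2.

Answer: 3 2 4 1 / 4 1 3 2 / 1 3 2 4 / 2 4 1 3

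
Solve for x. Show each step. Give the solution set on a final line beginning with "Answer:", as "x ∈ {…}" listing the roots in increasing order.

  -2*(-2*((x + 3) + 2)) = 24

Step 1. [-2*(-2*((x + 3) + 2)) = 24] divide by the outer -2. So div: -2*((x + 3) + 2) = -12.
Step 2. [-2*((x + 3) + 2) = -12] -2·(inner) — divide through by -2 ⇒ div: (x + 3) + 2 = 6.
Step 3. [(x + 3) + 2 = 6] 2 comes off first (subtract 2) ⇒ sub: x + 3 = 4.
Step 4. [x + 3 = 4] 3 comes off first (subtract 3), so sub: x = 1.

Answer: x ∈ {1}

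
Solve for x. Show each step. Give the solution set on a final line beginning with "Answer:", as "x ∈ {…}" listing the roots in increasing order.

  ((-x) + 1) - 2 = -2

Step 1. [((-x) + 1) - 2 = -2] the outer -2 inverts by adding 2 ⇒ sub: (-x) + 1 = 0.
Step 2. [(-x) + 1 = 0] subtract 1: x sits inside (… + 1). So sub: -x = -1.
Step 3. [-x = -1] flip signs both sides ⇒ neg: x = 1.

Answer: x ∈ {1}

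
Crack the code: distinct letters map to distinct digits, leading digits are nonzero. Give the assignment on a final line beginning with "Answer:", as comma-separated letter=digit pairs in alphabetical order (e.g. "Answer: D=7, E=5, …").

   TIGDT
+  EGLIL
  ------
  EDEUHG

Step 1. [col 1: T + L ≡ G (mod 10)] column 1 (T + L ≡ G (mod 10), carry-in 0) doesn't pin T yet; pick T=8 and continue. So T=8.
Step 2. [col 1: T + L ≡ G (mod 10)] several values work for G in column 1 (T + L ≡ G (mod 10), carry-in 0); try G=7, so G=7.
Step 3. [E] the sum has 6 digits but both addends have 5; that extra leading digit E is the final carry, namely 1. So E=1.
Step 4. [col 1: T + L ≡ G (mod 10)] column 1: given T=8, G=7, carry-in 0, and digits 1,7,8 already taken and all letters distinct, T+L≡G (mod 10) forces L=9. So L=9.
Step 5. [col 2: D + I ≡ H (mod 10)] H=4 is one option consistent with column 2 (D + I ≡ H (mod 10), carry-in 1) — take it. So H=4.
Step 6. [col 2: D + I ≡ H (mod 10)] several values work for I in column 2 (D + I ≡ H (mod 10), carry-in 1); try I=3, so I=3.
Step 7. [col 2: D + I ≡ H (mod 10)] in column 2 we have D+I≡H with carry-in 1; given I=3, H=4 and digits 1,3,4,7,8,9 already taken and all letters distinct, that pins D to 0, so D=0.
Step 8. [col 3: G + L ≡ U (mod 10)] column 3 reads G+L+carry(0)=U with G=7, L=9; with digits 0,1,3,4,7,8,9 already taken and all letters distinct, the only value for U is 6, so U=6.

Answer: D=0, E=1, G=7, H=4, I=3, L=9, T=8, U=6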